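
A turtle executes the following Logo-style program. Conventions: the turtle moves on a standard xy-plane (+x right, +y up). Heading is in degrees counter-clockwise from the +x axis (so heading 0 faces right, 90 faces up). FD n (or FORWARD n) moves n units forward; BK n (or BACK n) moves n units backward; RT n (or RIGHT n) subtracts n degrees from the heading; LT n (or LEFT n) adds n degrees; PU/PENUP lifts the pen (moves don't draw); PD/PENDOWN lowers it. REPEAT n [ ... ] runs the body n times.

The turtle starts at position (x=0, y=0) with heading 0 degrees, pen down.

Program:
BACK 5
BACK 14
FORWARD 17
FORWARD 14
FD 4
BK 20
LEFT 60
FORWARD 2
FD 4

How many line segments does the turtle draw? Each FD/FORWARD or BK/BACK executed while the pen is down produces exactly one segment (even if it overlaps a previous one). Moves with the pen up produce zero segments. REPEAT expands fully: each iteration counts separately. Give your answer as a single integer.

Answer: 8

Derivation:
Executing turtle program step by step:
Start: pos=(0,0), heading=0, pen down
BK 5: (0,0) -> (-5,0) [heading=0, draw]
BK 14: (-5,0) -> (-19,0) [heading=0, draw]
FD 17: (-19,0) -> (-2,0) [heading=0, draw]
FD 14: (-2,0) -> (12,0) [heading=0, draw]
FD 4: (12,0) -> (16,0) [heading=0, draw]
BK 20: (16,0) -> (-4,0) [heading=0, draw]
LT 60: heading 0 -> 60
FD 2: (-4,0) -> (-3,1.732) [heading=60, draw]
FD 4: (-3,1.732) -> (-1,5.196) [heading=60, draw]
Final: pos=(-1,5.196), heading=60, 8 segment(s) drawn
Segments drawn: 8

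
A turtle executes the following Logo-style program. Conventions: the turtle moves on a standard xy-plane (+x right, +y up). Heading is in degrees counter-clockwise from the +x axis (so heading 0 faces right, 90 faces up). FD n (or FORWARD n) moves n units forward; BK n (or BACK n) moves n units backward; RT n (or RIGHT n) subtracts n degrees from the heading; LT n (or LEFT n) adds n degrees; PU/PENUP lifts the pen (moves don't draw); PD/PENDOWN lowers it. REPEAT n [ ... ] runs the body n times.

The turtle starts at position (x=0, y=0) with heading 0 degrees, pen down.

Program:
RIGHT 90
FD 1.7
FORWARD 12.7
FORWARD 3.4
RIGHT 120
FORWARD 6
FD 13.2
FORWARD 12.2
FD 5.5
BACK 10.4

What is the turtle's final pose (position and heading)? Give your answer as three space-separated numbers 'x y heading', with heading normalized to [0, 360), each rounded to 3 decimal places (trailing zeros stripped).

Executing turtle program step by step:
Start: pos=(0,0), heading=0, pen down
RT 90: heading 0 -> 270
FD 1.7: (0,0) -> (0,-1.7) [heading=270, draw]
FD 12.7: (0,-1.7) -> (0,-14.4) [heading=270, draw]
FD 3.4: (0,-14.4) -> (0,-17.8) [heading=270, draw]
RT 120: heading 270 -> 150
FD 6: (0,-17.8) -> (-5.196,-14.8) [heading=150, draw]
FD 13.2: (-5.196,-14.8) -> (-16.628,-8.2) [heading=150, draw]
FD 12.2: (-16.628,-8.2) -> (-27.193,-2.1) [heading=150, draw]
FD 5.5: (-27.193,-2.1) -> (-31.956,0.65) [heading=150, draw]
BK 10.4: (-31.956,0.65) -> (-22.95,-4.55) [heading=150, draw]
Final: pos=(-22.95,-4.55), heading=150, 8 segment(s) drawn

Answer: -22.95 -4.55 150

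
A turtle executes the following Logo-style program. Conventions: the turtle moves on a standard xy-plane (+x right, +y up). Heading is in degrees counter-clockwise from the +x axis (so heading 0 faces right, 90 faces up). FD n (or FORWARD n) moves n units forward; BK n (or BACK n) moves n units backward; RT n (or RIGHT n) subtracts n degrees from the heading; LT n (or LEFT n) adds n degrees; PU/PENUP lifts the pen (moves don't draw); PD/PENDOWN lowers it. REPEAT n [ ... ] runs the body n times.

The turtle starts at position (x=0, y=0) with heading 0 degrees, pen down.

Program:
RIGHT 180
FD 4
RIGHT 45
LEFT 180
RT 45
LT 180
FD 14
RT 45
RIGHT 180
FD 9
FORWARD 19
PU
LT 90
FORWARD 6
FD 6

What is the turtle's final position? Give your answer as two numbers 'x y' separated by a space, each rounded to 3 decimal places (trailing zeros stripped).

Answer: -15.314 -14.284

Derivation:
Executing turtle program step by step:
Start: pos=(0,0), heading=0, pen down
RT 180: heading 0 -> 180
FD 4: (0,0) -> (-4,0) [heading=180, draw]
RT 45: heading 180 -> 135
LT 180: heading 135 -> 315
RT 45: heading 315 -> 270
LT 180: heading 270 -> 90
FD 14: (-4,0) -> (-4,14) [heading=90, draw]
RT 45: heading 90 -> 45
RT 180: heading 45 -> 225
FD 9: (-4,14) -> (-10.364,7.636) [heading=225, draw]
FD 19: (-10.364,7.636) -> (-23.799,-5.799) [heading=225, draw]
PU: pen up
LT 90: heading 225 -> 315
FD 6: (-23.799,-5.799) -> (-19.556,-10.042) [heading=315, move]
FD 6: (-19.556,-10.042) -> (-15.314,-14.284) [heading=315, move]
Final: pos=(-15.314,-14.284), heading=315, 4 segment(s) drawn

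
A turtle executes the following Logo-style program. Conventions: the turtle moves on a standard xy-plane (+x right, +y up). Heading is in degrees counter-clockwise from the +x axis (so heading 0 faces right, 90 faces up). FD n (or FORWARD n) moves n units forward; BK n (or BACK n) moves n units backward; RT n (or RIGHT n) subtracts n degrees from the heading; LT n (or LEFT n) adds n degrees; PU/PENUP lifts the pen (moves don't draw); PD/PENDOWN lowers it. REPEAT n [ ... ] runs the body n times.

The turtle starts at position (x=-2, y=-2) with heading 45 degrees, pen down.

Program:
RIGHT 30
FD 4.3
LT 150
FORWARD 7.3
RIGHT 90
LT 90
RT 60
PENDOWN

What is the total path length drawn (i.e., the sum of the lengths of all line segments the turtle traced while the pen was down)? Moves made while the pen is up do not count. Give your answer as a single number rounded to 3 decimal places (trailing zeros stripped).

Answer: 11.6

Derivation:
Executing turtle program step by step:
Start: pos=(-2,-2), heading=45, pen down
RT 30: heading 45 -> 15
FD 4.3: (-2,-2) -> (2.153,-0.887) [heading=15, draw]
LT 150: heading 15 -> 165
FD 7.3: (2.153,-0.887) -> (-4.898,1.002) [heading=165, draw]
RT 90: heading 165 -> 75
LT 90: heading 75 -> 165
RT 60: heading 165 -> 105
PD: pen down
Final: pos=(-4.898,1.002), heading=105, 2 segment(s) drawn

Segment lengths:
  seg 1: (-2,-2) -> (2.153,-0.887), length = 4.3
  seg 2: (2.153,-0.887) -> (-4.898,1.002), length = 7.3
Total = 11.6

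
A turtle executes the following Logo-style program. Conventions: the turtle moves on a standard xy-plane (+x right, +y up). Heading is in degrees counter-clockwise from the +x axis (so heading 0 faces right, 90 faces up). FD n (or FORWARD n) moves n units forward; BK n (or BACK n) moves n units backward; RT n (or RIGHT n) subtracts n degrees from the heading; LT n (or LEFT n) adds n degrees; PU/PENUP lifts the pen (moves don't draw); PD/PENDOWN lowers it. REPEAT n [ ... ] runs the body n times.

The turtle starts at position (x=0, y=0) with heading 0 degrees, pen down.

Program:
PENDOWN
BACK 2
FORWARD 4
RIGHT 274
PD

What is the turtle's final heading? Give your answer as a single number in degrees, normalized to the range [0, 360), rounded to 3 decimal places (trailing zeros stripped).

Answer: 86

Derivation:
Executing turtle program step by step:
Start: pos=(0,0), heading=0, pen down
PD: pen down
BK 2: (0,0) -> (-2,0) [heading=0, draw]
FD 4: (-2,0) -> (2,0) [heading=0, draw]
RT 274: heading 0 -> 86
PD: pen down
Final: pos=(2,0), heading=86, 2 segment(s) drawn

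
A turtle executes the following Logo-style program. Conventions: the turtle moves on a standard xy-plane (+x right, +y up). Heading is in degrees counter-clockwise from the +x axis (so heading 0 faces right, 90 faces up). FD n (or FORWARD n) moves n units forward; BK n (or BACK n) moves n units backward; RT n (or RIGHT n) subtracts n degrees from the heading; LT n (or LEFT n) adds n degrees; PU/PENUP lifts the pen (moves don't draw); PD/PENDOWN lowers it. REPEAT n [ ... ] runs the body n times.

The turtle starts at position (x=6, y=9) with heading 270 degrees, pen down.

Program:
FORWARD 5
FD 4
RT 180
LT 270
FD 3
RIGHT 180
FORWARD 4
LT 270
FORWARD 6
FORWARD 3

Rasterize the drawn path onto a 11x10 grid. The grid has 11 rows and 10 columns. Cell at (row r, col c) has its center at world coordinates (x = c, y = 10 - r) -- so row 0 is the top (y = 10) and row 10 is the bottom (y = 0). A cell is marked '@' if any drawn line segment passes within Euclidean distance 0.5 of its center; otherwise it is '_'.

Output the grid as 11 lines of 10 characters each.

Answer: __________
_____@@___
_____@@___
_____@@___
_____@@___
_____@@___
_____@@___
_____@@___
_____@@___
_____@@___
_____@@@@@

Derivation:
Segment 0: (6,9) -> (6,4)
Segment 1: (6,4) -> (6,0)
Segment 2: (6,0) -> (9,-0)
Segment 3: (9,-0) -> (5,-0)
Segment 4: (5,-0) -> (5,6)
Segment 5: (5,6) -> (5,9)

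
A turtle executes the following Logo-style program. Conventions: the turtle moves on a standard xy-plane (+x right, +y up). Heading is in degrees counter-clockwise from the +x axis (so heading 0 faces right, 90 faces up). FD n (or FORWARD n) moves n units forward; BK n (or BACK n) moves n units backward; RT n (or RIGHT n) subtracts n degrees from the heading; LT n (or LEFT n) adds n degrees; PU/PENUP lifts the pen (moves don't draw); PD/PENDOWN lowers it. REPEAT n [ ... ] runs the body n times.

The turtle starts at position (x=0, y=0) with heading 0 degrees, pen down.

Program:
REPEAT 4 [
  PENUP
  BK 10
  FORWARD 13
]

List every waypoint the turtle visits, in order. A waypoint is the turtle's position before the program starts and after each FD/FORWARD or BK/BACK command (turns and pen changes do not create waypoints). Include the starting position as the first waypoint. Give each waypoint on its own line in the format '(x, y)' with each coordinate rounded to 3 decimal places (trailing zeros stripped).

Answer: (0, 0)
(-10, 0)
(3, 0)
(-7, 0)
(6, 0)
(-4, 0)
(9, 0)
(-1, 0)
(12, 0)

Derivation:
Executing turtle program step by step:
Start: pos=(0,0), heading=0, pen down
REPEAT 4 [
  -- iteration 1/4 --
  PU: pen up
  BK 10: (0,0) -> (-10,0) [heading=0, move]
  FD 13: (-10,0) -> (3,0) [heading=0, move]
  -- iteration 2/4 --
  PU: pen up
  BK 10: (3,0) -> (-7,0) [heading=0, move]
  FD 13: (-7,0) -> (6,0) [heading=0, move]
  -- iteration 3/4 --
  PU: pen up
  BK 10: (6,0) -> (-4,0) [heading=0, move]
  FD 13: (-4,0) -> (9,0) [heading=0, move]
  -- iteration 4/4 --
  PU: pen up
  BK 10: (9,0) -> (-1,0) [heading=0, move]
  FD 13: (-1,0) -> (12,0) [heading=0, move]
]
Final: pos=(12,0), heading=0, 0 segment(s) drawn
Waypoints (9 total):
(0, 0)
(-10, 0)
(3, 0)
(-7, 0)
(6, 0)
(-4, 0)
(9, 0)
(-1, 0)
(12, 0)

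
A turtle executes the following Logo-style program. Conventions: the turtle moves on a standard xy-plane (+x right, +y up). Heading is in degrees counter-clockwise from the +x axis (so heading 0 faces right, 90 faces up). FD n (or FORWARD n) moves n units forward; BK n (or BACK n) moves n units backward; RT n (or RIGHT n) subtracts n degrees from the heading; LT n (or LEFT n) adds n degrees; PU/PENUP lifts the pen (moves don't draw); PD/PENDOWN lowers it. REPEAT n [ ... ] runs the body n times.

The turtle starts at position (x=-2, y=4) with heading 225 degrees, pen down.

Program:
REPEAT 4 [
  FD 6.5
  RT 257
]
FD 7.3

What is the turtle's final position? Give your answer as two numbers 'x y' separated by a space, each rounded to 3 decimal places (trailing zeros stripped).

Answer: -4.542 -4.461

Derivation:
Executing turtle program step by step:
Start: pos=(-2,4), heading=225, pen down
REPEAT 4 [
  -- iteration 1/4 --
  FD 6.5: (-2,4) -> (-6.596,-0.596) [heading=225, draw]
  RT 257: heading 225 -> 328
  -- iteration 2/4 --
  FD 6.5: (-6.596,-0.596) -> (-1.084,-4.041) [heading=328, draw]
  RT 257: heading 328 -> 71
  -- iteration 3/4 --
  FD 6.5: (-1.084,-4.041) -> (1.032,2.105) [heading=71, draw]
  RT 257: heading 71 -> 174
  -- iteration 4/4 --
  FD 6.5: (1.032,2.105) -> (-5.432,2.785) [heading=174, draw]
  RT 257: heading 174 -> 277
]
FD 7.3: (-5.432,2.785) -> (-4.542,-4.461) [heading=277, draw]
Final: pos=(-4.542,-4.461), heading=277, 5 segment(s) drawn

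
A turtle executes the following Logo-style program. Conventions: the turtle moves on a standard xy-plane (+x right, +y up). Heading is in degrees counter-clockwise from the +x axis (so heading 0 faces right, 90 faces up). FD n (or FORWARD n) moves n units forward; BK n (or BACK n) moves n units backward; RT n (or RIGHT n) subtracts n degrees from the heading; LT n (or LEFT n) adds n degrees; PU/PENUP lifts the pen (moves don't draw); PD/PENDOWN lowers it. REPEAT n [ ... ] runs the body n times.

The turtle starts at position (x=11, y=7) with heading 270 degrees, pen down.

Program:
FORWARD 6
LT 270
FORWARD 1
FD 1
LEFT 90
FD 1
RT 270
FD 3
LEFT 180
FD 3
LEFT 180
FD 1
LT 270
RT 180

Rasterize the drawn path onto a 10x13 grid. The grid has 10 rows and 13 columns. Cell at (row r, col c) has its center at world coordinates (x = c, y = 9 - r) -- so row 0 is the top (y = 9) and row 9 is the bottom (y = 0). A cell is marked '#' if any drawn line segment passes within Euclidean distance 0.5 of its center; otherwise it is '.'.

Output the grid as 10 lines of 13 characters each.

Segment 0: (11,7) -> (11,1)
Segment 1: (11,1) -> (10,1)
Segment 2: (10,1) -> (9,1)
Segment 3: (9,1) -> (9,0)
Segment 4: (9,0) -> (12,0)
Segment 5: (12,0) -> (9,0)
Segment 6: (9,0) -> (10,0)

Answer: .............
.............
...........#.
...........#.
...........#.
...........#.
...........#.
...........#.
.........###.
.........####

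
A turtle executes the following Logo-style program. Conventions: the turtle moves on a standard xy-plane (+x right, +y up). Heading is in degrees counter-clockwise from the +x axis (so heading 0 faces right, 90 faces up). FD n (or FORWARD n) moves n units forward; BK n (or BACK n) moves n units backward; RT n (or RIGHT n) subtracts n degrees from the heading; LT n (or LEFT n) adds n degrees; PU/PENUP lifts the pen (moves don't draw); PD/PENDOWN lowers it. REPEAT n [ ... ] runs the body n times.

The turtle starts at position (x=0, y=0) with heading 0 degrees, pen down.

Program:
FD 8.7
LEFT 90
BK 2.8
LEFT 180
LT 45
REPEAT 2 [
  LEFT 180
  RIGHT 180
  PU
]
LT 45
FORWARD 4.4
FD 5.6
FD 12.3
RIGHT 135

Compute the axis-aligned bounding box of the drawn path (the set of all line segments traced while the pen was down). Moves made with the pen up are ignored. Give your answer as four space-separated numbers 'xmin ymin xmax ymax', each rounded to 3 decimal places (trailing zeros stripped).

Answer: 0 -2.8 8.7 0

Derivation:
Executing turtle program step by step:
Start: pos=(0,0), heading=0, pen down
FD 8.7: (0,0) -> (8.7,0) [heading=0, draw]
LT 90: heading 0 -> 90
BK 2.8: (8.7,0) -> (8.7,-2.8) [heading=90, draw]
LT 180: heading 90 -> 270
LT 45: heading 270 -> 315
REPEAT 2 [
  -- iteration 1/2 --
  LT 180: heading 315 -> 135
  RT 180: heading 135 -> 315
  PU: pen up
  -- iteration 2/2 --
  LT 180: heading 315 -> 135
  RT 180: heading 135 -> 315
  PU: pen up
]
LT 45: heading 315 -> 0
FD 4.4: (8.7,-2.8) -> (13.1,-2.8) [heading=0, move]
FD 5.6: (13.1,-2.8) -> (18.7,-2.8) [heading=0, move]
FD 12.3: (18.7,-2.8) -> (31,-2.8) [heading=0, move]
RT 135: heading 0 -> 225
Final: pos=(31,-2.8), heading=225, 2 segment(s) drawn

Segment endpoints: x in {0, 8.7}, y in {-2.8, 0}
xmin=0, ymin=-2.8, xmax=8.7, ymax=0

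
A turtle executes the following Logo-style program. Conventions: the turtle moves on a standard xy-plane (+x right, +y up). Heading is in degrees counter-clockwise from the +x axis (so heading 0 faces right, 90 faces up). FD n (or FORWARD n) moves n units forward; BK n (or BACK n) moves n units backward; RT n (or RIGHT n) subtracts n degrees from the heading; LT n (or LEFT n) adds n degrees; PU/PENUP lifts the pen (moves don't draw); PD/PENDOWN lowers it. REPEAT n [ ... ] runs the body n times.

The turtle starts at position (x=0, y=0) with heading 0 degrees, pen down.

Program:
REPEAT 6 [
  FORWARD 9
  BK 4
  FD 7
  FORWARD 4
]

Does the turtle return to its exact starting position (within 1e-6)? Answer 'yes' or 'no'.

Answer: no

Derivation:
Executing turtle program step by step:
Start: pos=(0,0), heading=0, pen down
REPEAT 6 [
  -- iteration 1/6 --
  FD 9: (0,0) -> (9,0) [heading=0, draw]
  BK 4: (9,0) -> (5,0) [heading=0, draw]
  FD 7: (5,0) -> (12,0) [heading=0, draw]
  FD 4: (12,0) -> (16,0) [heading=0, draw]
  -- iteration 2/6 --
  FD 9: (16,0) -> (25,0) [heading=0, draw]
  BK 4: (25,0) -> (21,0) [heading=0, draw]
  FD 7: (21,0) -> (28,0) [heading=0, draw]
  FD 4: (28,0) -> (32,0) [heading=0, draw]
  -- iteration 3/6 --
  FD 9: (32,0) -> (41,0) [heading=0, draw]
  BK 4: (41,0) -> (37,0) [heading=0, draw]
  FD 7: (37,0) -> (44,0) [heading=0, draw]
  FD 4: (44,0) -> (48,0) [heading=0, draw]
  -- iteration 4/6 --
  FD 9: (48,0) -> (57,0) [heading=0, draw]
  BK 4: (57,0) -> (53,0) [heading=0, draw]
  FD 7: (53,0) -> (60,0) [heading=0, draw]
  FD 4: (60,0) -> (64,0) [heading=0, draw]
  -- iteration 5/6 --
  FD 9: (64,0) -> (73,0) [heading=0, draw]
  BK 4: (73,0) -> (69,0) [heading=0, draw]
  FD 7: (69,0) -> (76,0) [heading=0, draw]
  FD 4: (76,0) -> (80,0) [heading=0, draw]
  -- iteration 6/6 --
  FD 9: (80,0) -> (89,0) [heading=0, draw]
  BK 4: (89,0) -> (85,0) [heading=0, draw]
  FD 7: (85,0) -> (92,0) [heading=0, draw]
  FD 4: (92,0) -> (96,0) [heading=0, draw]
]
Final: pos=(96,0), heading=0, 24 segment(s) drawn

Start position: (0, 0)
Final position: (96, 0)
Distance = 96; >= 1e-6 -> NOT closed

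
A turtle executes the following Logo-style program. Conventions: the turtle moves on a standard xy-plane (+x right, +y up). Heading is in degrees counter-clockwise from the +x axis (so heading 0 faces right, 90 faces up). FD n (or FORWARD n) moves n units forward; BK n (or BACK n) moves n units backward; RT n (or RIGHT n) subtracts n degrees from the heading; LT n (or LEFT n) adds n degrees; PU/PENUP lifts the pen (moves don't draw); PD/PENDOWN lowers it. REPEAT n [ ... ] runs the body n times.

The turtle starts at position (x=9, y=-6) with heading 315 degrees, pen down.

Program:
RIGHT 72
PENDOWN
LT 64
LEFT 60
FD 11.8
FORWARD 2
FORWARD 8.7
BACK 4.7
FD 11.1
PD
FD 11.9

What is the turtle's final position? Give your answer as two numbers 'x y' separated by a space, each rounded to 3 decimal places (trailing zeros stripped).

Answer: 49.496 -1.028

Derivation:
Executing turtle program step by step:
Start: pos=(9,-6), heading=315, pen down
RT 72: heading 315 -> 243
PD: pen down
LT 64: heading 243 -> 307
LT 60: heading 307 -> 7
FD 11.8: (9,-6) -> (20.712,-4.562) [heading=7, draw]
FD 2: (20.712,-4.562) -> (22.697,-4.318) [heading=7, draw]
FD 8.7: (22.697,-4.318) -> (31.332,-3.258) [heading=7, draw]
BK 4.7: (31.332,-3.258) -> (26.667,-3.831) [heading=7, draw]
FD 11.1: (26.667,-3.831) -> (37.685,-2.478) [heading=7, draw]
PD: pen down
FD 11.9: (37.685,-2.478) -> (49.496,-1.028) [heading=7, draw]
Final: pos=(49.496,-1.028), heading=7, 6 segment(s) drawn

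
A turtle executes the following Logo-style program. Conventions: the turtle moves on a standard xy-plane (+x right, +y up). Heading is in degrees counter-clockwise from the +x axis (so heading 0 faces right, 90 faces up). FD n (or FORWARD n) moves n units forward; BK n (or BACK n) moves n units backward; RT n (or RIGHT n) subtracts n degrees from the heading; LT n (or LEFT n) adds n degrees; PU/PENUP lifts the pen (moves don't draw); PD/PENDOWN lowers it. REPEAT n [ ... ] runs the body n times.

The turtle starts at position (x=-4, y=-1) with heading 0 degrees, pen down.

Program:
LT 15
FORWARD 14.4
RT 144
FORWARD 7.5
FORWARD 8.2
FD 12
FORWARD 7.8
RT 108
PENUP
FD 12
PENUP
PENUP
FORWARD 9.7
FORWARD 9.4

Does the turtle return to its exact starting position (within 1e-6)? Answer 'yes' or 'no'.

Answer: no

Derivation:
Executing turtle program step by step:
Start: pos=(-4,-1), heading=0, pen down
LT 15: heading 0 -> 15
FD 14.4: (-4,-1) -> (9.909,2.727) [heading=15, draw]
RT 144: heading 15 -> 231
FD 7.5: (9.909,2.727) -> (5.189,-3.102) [heading=231, draw]
FD 8.2: (5.189,-3.102) -> (0.029,-9.474) [heading=231, draw]
FD 12: (0.029,-9.474) -> (-7.523,-18.8) [heading=231, draw]
FD 7.8: (-7.523,-18.8) -> (-12.432,-24.862) [heading=231, draw]
RT 108: heading 231 -> 123
PU: pen up
FD 12: (-12.432,-24.862) -> (-18.967,-14.798) [heading=123, move]
PU: pen up
PU: pen up
FD 9.7: (-18.967,-14.798) -> (-24.25,-6.663) [heading=123, move]
FD 9.4: (-24.25,-6.663) -> (-29.37,1.221) [heading=123, move]
Final: pos=(-29.37,1.221), heading=123, 5 segment(s) drawn

Start position: (-4, -1)
Final position: (-29.37, 1.221)
Distance = 25.467; >= 1e-6 -> NOT closed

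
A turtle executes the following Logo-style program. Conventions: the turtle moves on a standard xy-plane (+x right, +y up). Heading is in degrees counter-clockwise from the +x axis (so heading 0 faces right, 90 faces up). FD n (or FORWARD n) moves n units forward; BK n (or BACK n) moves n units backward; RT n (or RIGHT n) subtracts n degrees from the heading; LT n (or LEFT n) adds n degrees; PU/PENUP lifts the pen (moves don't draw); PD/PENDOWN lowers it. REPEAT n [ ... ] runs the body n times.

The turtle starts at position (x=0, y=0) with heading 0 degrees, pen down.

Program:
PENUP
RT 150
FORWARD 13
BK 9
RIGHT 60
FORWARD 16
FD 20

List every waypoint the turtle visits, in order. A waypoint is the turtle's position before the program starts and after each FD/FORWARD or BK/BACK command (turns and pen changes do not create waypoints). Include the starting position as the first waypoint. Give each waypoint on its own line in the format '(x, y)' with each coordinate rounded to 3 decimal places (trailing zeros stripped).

Executing turtle program step by step:
Start: pos=(0,0), heading=0, pen down
PU: pen up
RT 150: heading 0 -> 210
FD 13: (0,0) -> (-11.258,-6.5) [heading=210, move]
BK 9: (-11.258,-6.5) -> (-3.464,-2) [heading=210, move]
RT 60: heading 210 -> 150
FD 16: (-3.464,-2) -> (-17.321,6) [heading=150, move]
FD 20: (-17.321,6) -> (-34.641,16) [heading=150, move]
Final: pos=(-34.641,16), heading=150, 0 segment(s) drawn
Waypoints (5 total):
(0, 0)
(-11.258, -6.5)
(-3.464, -2)
(-17.321, 6)
(-34.641, 16)

Answer: (0, 0)
(-11.258, -6.5)
(-3.464, -2)
(-17.321, 6)
(-34.641, 16)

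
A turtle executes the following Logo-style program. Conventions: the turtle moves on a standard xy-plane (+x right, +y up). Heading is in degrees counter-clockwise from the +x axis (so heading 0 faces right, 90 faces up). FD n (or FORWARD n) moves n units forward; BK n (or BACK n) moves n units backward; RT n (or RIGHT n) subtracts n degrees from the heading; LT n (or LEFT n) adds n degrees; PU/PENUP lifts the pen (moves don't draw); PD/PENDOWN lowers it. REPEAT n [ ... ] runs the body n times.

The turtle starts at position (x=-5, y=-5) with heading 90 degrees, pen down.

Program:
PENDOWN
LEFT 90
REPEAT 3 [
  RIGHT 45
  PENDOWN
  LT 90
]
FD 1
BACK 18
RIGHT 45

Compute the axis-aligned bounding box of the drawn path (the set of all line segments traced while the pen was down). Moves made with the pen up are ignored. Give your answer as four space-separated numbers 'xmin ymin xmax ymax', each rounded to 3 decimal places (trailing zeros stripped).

Executing turtle program step by step:
Start: pos=(-5,-5), heading=90, pen down
PD: pen down
LT 90: heading 90 -> 180
REPEAT 3 [
  -- iteration 1/3 --
  RT 45: heading 180 -> 135
  PD: pen down
  LT 90: heading 135 -> 225
  -- iteration 2/3 --
  RT 45: heading 225 -> 180
  PD: pen down
  LT 90: heading 180 -> 270
  -- iteration 3/3 --
  RT 45: heading 270 -> 225
  PD: pen down
  LT 90: heading 225 -> 315
]
FD 1: (-5,-5) -> (-4.293,-5.707) [heading=315, draw]
BK 18: (-4.293,-5.707) -> (-17.021,7.021) [heading=315, draw]
RT 45: heading 315 -> 270
Final: pos=(-17.021,7.021), heading=270, 2 segment(s) drawn

Segment endpoints: x in {-17.021, -5, -4.293}, y in {-5.707, -5, 7.021}
xmin=-17.021, ymin=-5.707, xmax=-4.293, ymax=7.021

Answer: -17.021 -5.707 -4.293 7.021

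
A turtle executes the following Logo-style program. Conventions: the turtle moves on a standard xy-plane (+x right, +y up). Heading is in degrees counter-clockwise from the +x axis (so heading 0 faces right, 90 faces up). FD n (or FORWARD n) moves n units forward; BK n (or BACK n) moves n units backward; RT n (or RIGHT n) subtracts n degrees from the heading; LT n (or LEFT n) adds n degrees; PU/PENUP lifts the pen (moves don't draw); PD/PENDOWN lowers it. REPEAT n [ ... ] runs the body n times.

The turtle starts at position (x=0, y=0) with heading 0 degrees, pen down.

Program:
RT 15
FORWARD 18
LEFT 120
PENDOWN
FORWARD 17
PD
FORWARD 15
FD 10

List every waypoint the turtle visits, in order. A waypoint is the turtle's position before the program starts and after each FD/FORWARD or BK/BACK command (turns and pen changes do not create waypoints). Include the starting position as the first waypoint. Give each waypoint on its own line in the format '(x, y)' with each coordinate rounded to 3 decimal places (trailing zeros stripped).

Executing turtle program step by step:
Start: pos=(0,0), heading=0, pen down
RT 15: heading 0 -> 345
FD 18: (0,0) -> (17.387,-4.659) [heading=345, draw]
LT 120: heading 345 -> 105
PD: pen down
FD 17: (17.387,-4.659) -> (12.987,11.762) [heading=105, draw]
PD: pen down
FD 15: (12.987,11.762) -> (9.104,26.251) [heading=105, draw]
FD 10: (9.104,26.251) -> (6.516,35.91) [heading=105, draw]
Final: pos=(6.516,35.91), heading=105, 4 segment(s) drawn
Waypoints (5 total):
(0, 0)
(17.387, -4.659)
(12.987, 11.762)
(9.104, 26.251)
(6.516, 35.91)

Answer: (0, 0)
(17.387, -4.659)
(12.987, 11.762)
(9.104, 26.251)
(6.516, 35.91)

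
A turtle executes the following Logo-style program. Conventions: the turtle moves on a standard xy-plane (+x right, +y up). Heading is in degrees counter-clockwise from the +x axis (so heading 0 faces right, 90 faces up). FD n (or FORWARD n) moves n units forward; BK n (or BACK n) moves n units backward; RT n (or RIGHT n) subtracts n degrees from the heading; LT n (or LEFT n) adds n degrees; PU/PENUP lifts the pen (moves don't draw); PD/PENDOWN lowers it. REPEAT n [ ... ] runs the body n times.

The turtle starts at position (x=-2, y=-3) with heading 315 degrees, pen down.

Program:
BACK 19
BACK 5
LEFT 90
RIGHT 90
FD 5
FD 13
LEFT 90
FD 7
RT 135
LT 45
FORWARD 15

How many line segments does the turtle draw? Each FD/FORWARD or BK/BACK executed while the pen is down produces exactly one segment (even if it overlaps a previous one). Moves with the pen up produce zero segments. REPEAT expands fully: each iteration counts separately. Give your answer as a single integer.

Answer: 6

Derivation:
Executing turtle program step by step:
Start: pos=(-2,-3), heading=315, pen down
BK 19: (-2,-3) -> (-15.435,10.435) [heading=315, draw]
BK 5: (-15.435,10.435) -> (-18.971,13.971) [heading=315, draw]
LT 90: heading 315 -> 45
RT 90: heading 45 -> 315
FD 5: (-18.971,13.971) -> (-15.435,10.435) [heading=315, draw]
FD 13: (-15.435,10.435) -> (-6.243,1.243) [heading=315, draw]
LT 90: heading 315 -> 45
FD 7: (-6.243,1.243) -> (-1.293,6.192) [heading=45, draw]
RT 135: heading 45 -> 270
LT 45: heading 270 -> 315
FD 15: (-1.293,6.192) -> (9.314,-4.414) [heading=315, draw]
Final: pos=(9.314,-4.414), heading=315, 6 segment(s) drawn
Segments drawn: 6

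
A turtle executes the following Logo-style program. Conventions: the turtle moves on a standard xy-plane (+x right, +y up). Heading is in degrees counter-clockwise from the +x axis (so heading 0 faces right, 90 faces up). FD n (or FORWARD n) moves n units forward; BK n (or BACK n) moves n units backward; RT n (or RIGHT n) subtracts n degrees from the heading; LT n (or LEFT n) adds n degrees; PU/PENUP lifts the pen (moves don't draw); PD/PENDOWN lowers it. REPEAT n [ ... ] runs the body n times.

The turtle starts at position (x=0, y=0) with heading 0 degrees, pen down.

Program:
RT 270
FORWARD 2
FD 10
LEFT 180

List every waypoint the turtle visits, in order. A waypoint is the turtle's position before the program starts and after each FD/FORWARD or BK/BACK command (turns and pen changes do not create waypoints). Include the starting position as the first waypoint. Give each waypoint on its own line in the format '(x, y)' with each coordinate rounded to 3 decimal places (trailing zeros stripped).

Executing turtle program step by step:
Start: pos=(0,0), heading=0, pen down
RT 270: heading 0 -> 90
FD 2: (0,0) -> (0,2) [heading=90, draw]
FD 10: (0,2) -> (0,12) [heading=90, draw]
LT 180: heading 90 -> 270
Final: pos=(0,12), heading=270, 2 segment(s) drawn
Waypoints (3 total):
(0, 0)
(0, 2)
(0, 12)

Answer: (0, 0)
(0, 2)
(0, 12)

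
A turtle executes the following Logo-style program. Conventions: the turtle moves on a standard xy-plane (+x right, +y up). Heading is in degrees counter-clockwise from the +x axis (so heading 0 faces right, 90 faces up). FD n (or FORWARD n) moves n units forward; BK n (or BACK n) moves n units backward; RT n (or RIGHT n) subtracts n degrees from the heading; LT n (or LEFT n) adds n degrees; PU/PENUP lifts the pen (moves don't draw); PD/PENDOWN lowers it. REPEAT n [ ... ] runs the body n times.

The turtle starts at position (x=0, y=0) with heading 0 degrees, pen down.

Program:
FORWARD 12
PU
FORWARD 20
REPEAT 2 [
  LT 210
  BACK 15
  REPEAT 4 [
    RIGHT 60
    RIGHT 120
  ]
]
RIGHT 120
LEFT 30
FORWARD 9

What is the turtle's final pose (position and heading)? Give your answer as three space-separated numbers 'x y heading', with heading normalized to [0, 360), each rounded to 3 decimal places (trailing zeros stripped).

Answer: 45.285 -9.99 330

Derivation:
Executing turtle program step by step:
Start: pos=(0,0), heading=0, pen down
FD 12: (0,0) -> (12,0) [heading=0, draw]
PU: pen up
FD 20: (12,0) -> (32,0) [heading=0, move]
REPEAT 2 [
  -- iteration 1/2 --
  LT 210: heading 0 -> 210
  BK 15: (32,0) -> (44.99,7.5) [heading=210, move]
  REPEAT 4 [
    -- iteration 1/4 --
    RT 60: heading 210 -> 150
    RT 120: heading 150 -> 30
    -- iteration 2/4 --
    RT 60: heading 30 -> 330
    RT 120: heading 330 -> 210
    -- iteration 3/4 --
    RT 60: heading 210 -> 150
    RT 120: heading 150 -> 30
    -- iteration 4/4 --
    RT 60: heading 30 -> 330
    RT 120: heading 330 -> 210
  ]
  -- iteration 2/2 --
  LT 210: heading 210 -> 60
  BK 15: (44.99,7.5) -> (37.49,-5.49) [heading=60, move]
  REPEAT 4 [
    -- iteration 1/4 --
    RT 60: heading 60 -> 0
    RT 120: heading 0 -> 240
    -- iteration 2/4 --
    RT 60: heading 240 -> 180
    RT 120: heading 180 -> 60
    -- iteration 3/4 --
    RT 60: heading 60 -> 0
    RT 120: heading 0 -> 240
    -- iteration 4/4 --
    RT 60: heading 240 -> 180
    RT 120: heading 180 -> 60
  ]
]
RT 120: heading 60 -> 300
LT 30: heading 300 -> 330
FD 9: (37.49,-5.49) -> (45.285,-9.99) [heading=330, move]
Final: pos=(45.285,-9.99), heading=330, 1 segment(s) drawn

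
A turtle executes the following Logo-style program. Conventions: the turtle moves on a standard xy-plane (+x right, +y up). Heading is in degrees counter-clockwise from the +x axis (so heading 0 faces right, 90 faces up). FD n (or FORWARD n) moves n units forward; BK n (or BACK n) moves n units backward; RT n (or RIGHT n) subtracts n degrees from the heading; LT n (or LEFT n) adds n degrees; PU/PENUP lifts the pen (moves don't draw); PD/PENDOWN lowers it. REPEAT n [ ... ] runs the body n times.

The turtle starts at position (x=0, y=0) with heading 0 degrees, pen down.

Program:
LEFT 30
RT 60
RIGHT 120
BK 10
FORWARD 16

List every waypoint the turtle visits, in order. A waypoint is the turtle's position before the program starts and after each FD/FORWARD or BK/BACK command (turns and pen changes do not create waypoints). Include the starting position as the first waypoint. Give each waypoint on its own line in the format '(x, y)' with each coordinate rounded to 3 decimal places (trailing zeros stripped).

Executing turtle program step by step:
Start: pos=(0,0), heading=0, pen down
LT 30: heading 0 -> 30
RT 60: heading 30 -> 330
RT 120: heading 330 -> 210
BK 10: (0,0) -> (8.66,5) [heading=210, draw]
FD 16: (8.66,5) -> (-5.196,-3) [heading=210, draw]
Final: pos=(-5.196,-3), heading=210, 2 segment(s) drawn
Waypoints (3 total):
(0, 0)
(8.66, 5)
(-5.196, -3)

Answer: (0, 0)
(8.66, 5)
(-5.196, -3)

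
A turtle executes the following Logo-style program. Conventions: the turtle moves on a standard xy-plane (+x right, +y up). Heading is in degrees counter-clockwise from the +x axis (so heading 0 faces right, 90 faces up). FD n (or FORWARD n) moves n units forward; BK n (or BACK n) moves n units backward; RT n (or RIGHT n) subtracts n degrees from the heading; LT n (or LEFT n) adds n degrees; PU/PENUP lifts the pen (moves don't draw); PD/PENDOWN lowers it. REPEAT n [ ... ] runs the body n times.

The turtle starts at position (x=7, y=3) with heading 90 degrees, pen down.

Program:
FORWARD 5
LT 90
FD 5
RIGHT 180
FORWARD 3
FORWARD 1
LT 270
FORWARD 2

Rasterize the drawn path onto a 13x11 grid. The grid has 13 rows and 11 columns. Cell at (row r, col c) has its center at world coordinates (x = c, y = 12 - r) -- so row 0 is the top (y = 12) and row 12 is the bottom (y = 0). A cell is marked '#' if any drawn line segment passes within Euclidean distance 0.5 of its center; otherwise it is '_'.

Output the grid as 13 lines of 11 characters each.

Segment 0: (7,3) -> (7,8)
Segment 1: (7,8) -> (2,8)
Segment 2: (2,8) -> (5,8)
Segment 3: (5,8) -> (6,8)
Segment 4: (6,8) -> (6,6)

Answer: ___________
___________
___________
___________
__######___
______##___
______##___
_______#___
_______#___
_______#___
___________
___________
___________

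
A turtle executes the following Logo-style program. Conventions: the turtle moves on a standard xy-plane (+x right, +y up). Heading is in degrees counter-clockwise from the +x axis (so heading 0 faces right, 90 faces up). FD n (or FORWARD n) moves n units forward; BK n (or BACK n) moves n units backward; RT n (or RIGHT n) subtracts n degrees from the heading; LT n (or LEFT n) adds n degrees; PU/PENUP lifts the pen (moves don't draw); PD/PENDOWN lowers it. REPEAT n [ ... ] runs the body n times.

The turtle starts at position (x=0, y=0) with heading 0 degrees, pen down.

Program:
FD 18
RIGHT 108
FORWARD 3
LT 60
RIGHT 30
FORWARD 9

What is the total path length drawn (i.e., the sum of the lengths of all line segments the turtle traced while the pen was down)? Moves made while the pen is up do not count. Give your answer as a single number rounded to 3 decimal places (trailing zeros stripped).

Executing turtle program step by step:
Start: pos=(0,0), heading=0, pen down
FD 18: (0,0) -> (18,0) [heading=0, draw]
RT 108: heading 0 -> 252
FD 3: (18,0) -> (17.073,-2.853) [heading=252, draw]
LT 60: heading 252 -> 312
RT 30: heading 312 -> 282
FD 9: (17.073,-2.853) -> (18.944,-11.656) [heading=282, draw]
Final: pos=(18.944,-11.656), heading=282, 3 segment(s) drawn

Segment lengths:
  seg 1: (0,0) -> (18,0), length = 18
  seg 2: (18,0) -> (17.073,-2.853), length = 3
  seg 3: (17.073,-2.853) -> (18.944,-11.656), length = 9
Total = 30

Answer: 30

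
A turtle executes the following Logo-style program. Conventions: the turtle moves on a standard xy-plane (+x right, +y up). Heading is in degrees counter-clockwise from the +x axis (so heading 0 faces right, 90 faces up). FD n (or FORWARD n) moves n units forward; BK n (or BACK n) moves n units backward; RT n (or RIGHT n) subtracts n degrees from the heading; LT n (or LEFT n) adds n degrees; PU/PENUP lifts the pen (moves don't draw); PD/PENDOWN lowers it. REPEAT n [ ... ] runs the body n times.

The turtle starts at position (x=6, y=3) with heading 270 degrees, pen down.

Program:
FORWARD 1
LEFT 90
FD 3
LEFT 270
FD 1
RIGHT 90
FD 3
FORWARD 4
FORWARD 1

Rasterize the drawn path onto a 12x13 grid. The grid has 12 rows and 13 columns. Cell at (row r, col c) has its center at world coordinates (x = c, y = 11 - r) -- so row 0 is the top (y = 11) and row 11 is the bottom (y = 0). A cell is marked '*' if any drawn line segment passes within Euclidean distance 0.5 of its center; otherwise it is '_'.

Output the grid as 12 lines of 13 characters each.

Segment 0: (6,3) -> (6,2)
Segment 1: (6,2) -> (9,2)
Segment 2: (9,2) -> (9,1)
Segment 3: (9,1) -> (6,1)
Segment 4: (6,1) -> (2,1)
Segment 5: (2,1) -> (1,1)

Answer: _____________
_____________
_____________
_____________
_____________
_____________
_____________
_____________
______*______
______****___
_*********___
_____________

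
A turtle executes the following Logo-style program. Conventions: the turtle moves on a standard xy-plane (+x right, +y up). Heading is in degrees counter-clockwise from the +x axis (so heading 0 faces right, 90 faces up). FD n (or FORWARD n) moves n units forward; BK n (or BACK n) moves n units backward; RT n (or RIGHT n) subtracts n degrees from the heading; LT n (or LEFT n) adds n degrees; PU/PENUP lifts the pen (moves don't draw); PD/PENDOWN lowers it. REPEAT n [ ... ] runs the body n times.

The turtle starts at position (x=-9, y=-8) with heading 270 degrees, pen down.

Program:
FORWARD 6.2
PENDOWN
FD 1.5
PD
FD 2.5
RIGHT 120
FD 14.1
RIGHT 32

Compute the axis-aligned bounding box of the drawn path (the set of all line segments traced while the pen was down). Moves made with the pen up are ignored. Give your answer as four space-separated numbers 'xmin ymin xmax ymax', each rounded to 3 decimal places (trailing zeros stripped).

Answer: -21.211 -18.2 -9 -8

Derivation:
Executing turtle program step by step:
Start: pos=(-9,-8), heading=270, pen down
FD 6.2: (-9,-8) -> (-9,-14.2) [heading=270, draw]
PD: pen down
FD 1.5: (-9,-14.2) -> (-9,-15.7) [heading=270, draw]
PD: pen down
FD 2.5: (-9,-15.7) -> (-9,-18.2) [heading=270, draw]
RT 120: heading 270 -> 150
FD 14.1: (-9,-18.2) -> (-21.211,-11.15) [heading=150, draw]
RT 32: heading 150 -> 118
Final: pos=(-21.211,-11.15), heading=118, 4 segment(s) drawn

Segment endpoints: x in {-21.211, -9, -9}, y in {-18.2, -15.7, -14.2, -11.15, -8}
xmin=-21.211, ymin=-18.2, xmax=-9, ymax=-8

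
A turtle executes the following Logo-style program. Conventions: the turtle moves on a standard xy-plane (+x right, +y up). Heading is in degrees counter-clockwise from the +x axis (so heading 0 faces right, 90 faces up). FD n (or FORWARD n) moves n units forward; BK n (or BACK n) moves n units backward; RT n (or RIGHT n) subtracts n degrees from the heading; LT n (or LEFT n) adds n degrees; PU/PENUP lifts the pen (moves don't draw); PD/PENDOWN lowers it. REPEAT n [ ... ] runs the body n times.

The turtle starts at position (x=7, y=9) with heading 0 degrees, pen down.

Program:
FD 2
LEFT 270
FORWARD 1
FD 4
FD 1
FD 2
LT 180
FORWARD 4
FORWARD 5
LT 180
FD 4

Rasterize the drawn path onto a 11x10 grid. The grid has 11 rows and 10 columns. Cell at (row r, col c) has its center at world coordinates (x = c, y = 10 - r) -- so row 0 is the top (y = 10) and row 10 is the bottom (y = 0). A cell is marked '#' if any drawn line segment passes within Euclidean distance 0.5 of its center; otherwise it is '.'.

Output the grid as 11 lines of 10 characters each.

Segment 0: (7,9) -> (9,9)
Segment 1: (9,9) -> (9,8)
Segment 2: (9,8) -> (9,4)
Segment 3: (9,4) -> (9,3)
Segment 4: (9,3) -> (9,1)
Segment 5: (9,1) -> (9,5)
Segment 6: (9,5) -> (9,10)
Segment 7: (9,10) -> (9,6)

Answer: .........#
.......###
.........#
.........#
.........#
.........#
.........#
.........#
.........#
.........#
..........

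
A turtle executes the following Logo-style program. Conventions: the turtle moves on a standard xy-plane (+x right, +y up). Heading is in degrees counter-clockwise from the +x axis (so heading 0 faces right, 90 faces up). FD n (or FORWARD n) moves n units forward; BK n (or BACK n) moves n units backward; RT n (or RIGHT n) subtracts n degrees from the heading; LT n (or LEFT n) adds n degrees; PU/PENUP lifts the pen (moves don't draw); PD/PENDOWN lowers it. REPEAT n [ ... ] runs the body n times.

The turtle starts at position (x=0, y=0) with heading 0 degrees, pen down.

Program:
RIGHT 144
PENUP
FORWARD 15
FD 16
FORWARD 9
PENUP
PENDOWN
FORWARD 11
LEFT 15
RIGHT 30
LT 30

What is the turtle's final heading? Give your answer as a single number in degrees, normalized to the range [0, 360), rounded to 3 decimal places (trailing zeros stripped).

Answer: 231

Derivation:
Executing turtle program step by step:
Start: pos=(0,0), heading=0, pen down
RT 144: heading 0 -> 216
PU: pen up
FD 15: (0,0) -> (-12.135,-8.817) [heading=216, move]
FD 16: (-12.135,-8.817) -> (-25.08,-18.221) [heading=216, move]
FD 9: (-25.08,-18.221) -> (-32.361,-23.511) [heading=216, move]
PU: pen up
PD: pen down
FD 11: (-32.361,-23.511) -> (-41.26,-29.977) [heading=216, draw]
LT 15: heading 216 -> 231
RT 30: heading 231 -> 201
LT 30: heading 201 -> 231
Final: pos=(-41.26,-29.977), heading=231, 1 segment(s) drawn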